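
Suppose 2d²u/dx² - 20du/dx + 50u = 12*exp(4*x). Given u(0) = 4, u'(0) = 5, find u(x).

Divide through by 2: u'' - 10u' + 25u = 6*exp(4*x).
Characteristic equation r² - 10r + 25 = 0 has discriminant (-10)² - 4·(25) = 0, so r = 5 is a repeated root.
Hence u_h = (C1 + C2*x)*exp(5*x).
Try u_p = A*exp(4*x). Substituting into the equation and dividing by exp(4*x) gives A = 6, so u_p = 6*exp(4*x).
General solution: u = 6*exp(4*x) + C1*exp(5*x) + C2*x*exp(5*x).
Apply the initial conditions: u(0) = 6 + C1 = 4 and u'(0) = 24 + C2 + 5*C1 = 5. Solving gives C1 = -2, C2 = -9.

u = -2*exp(5*x) + 6*exp(4*x) - 9*x*exp(5*x)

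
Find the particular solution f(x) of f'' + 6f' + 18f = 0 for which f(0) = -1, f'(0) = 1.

f = -cos(3*x)*exp(-3*x) - 2*exp(-3*x)*sin(3*x)/3

Characteristic equation r² + 6r + 18 = 0 has discriminant (6)² - 4·(18) = -36 < 0, so r = -3 ± 3i.
Hence f_h = C1*cos(3*x)*exp(-3*x) + C2*exp(-3*x)*sin(3*x).
Apply the initial conditions: f(0) = C1 = -1 and f'(0) = -3*C1 + 3*C2 = 1. Solving gives C1 = -1, C2 = -2/3.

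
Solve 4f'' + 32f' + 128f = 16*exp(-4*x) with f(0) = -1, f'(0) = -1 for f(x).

f = exp(-4*x)/4 - 5*cos(4*x)*exp(-4*x)/4 - 5*exp(-4*x)*sin(4*x)/4

Divide through by 4: f'' + 8f' + 32f = 4*exp(-4*x).
Characteristic equation r² + 8r + 32 = 0 has discriminant (8)² - 4·(32) = -64 < 0, so r = -4 ± 4i.
Hence f_h = C1*cos(4*x)*exp(-4*x) + C2*exp(-4*x)*sin(4*x).
Try f_p = A*exp(-4*x). Substituting into the equation and dividing by exp(-4*x) gives A = 1/4, so f_p = exp(-4*x)/4.
General solution: f = exp(-4*x)/4 + C1*cos(4*x)*exp(-4*x) + C2*exp(-4*x)*sin(4*x).
Apply the initial conditions: f(0) = 1/4 + C1 = -1 and f'(0) = -1 - 4*C1 + 4*C2 = -1. Solving gives C1 = -5/4, C2 = -5/4.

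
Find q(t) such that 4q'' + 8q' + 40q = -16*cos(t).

q = -36*cos(t)/85 - 8*sin(t)/85 + C1*cos(3*t)*exp(-t) + C2*exp(-t)*sin(3*t)

Divide through by 4: q'' + 2q' + 10q = -4*cos(t).
Characteristic equation r² + 2r + 10 = 0 has discriminant (2)² - 4·(10) = -36 < 0, so r = -1 ± 3i.
Hence q_h = C1*cos(3*t)*exp(-t) + C2*exp(-t)*sin(3*t).
Try q_p = A*cos(t) + B*sin(t). Substituting and equating the coefficients of cos(t) and sin(t) gives A = -36/85, B = -8/85, so q_p = -36*cos(t)/85 - 8*sin(t)/85.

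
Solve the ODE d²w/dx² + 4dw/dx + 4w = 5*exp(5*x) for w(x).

Characteristic equation r² + 4r + 4 = 0 has discriminant (4)² - 4·(4) = 0, so r = -2 is a repeated root.
Hence w_h = (C1 + C2*x)*exp(-2*x).
Try w_p = A*exp(5*x). Substituting into the equation and dividing by exp(5*x) gives A = 5/49, so w_p = 5*exp(5*x)/49.

w = 5*exp(5*x)/49 + C1*exp(-2*x) + C2*x*exp(-2*x)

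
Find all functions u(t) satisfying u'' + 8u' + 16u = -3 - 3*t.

Characteristic equation r² + 8r + 16 = 0 has discriminant (8)² - 4·(16) = 0, so r = -4 is a repeated root.
Hence u_h = (C1 + C2*t)*exp(-4*t).
For the particular solution try u_p = A0 + A1*t. Substituting and matching coefficients of each power of t gives A0 = -3/32, A1 = -3/16, so u_p = -3/32 - 3*t/16.

u = -3/32 - 3*t/16 + C1*exp(-4*t) + C2*t*exp(-4*t)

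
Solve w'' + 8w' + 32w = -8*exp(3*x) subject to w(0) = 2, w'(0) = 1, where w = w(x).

w = -8*exp(3*x)/65 + 138*cos(4*x)*exp(-4*x)/65 + 641*exp(-4*x)*sin(4*x)/260

Characteristic equation r² + 8r + 32 = 0 has discriminant (8)² - 4·(32) = -64 < 0, so r = -4 ± 4i.
Hence w_h = C1*cos(4*x)*exp(-4*x) + C2*exp(-4*x)*sin(4*x).
Try w_p = A*exp(3*x). Substituting into the equation and dividing by exp(3*x) gives A = -8/65, so w_p = -8*exp(3*x)/65.
General solution: w = -8*exp(3*x)/65 + C1*cos(4*x)*exp(-4*x) + C2*exp(-4*x)*sin(4*x).
Apply the initial conditions: w(0) = -8/65 + C1 = 2 and w'(0) = -24/65 - 4*C1 + 4*C2 = 1. Solving gives C1 = 138/65, C2 = 641/260.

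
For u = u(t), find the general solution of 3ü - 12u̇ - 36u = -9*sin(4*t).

Divide through by 3: u'' - 4u' - 12u = -3*sin(4*t).
Characteristic equation r² - 4r - 12 = 0 factors as (r - 6)(r + 2) = 0, so r = 6, -2.
Hence u_h = C1*exp(6*t) + C2*exp(-2*t).
Try u_p = A*cos(4*t) + B*sin(4*t). Substituting and equating the coefficients of cos(4t) and sin(4t) gives A = -3/65, B = 21/260, so u_p = -3*cos(4*t)/65 + 21*sin(4*t)/260.

u = -3*cos(4*t)/65 + 21*sin(4*t)/260 + C1*exp(6*t) + C2*exp(-2*t)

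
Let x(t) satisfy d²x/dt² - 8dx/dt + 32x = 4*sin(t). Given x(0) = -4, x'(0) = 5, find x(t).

Characteristic equation r² - 8r + 32 = 0 has discriminant (-8)² - 4·(32) = -64 < 0, so r = 4 ± 4i.
Hence x_h = C1*cos(4*t)*exp(4*t) + C2*exp(4*t)*sin(4*t).
Try x_p = A*cos(t) + B*sin(t). Substituting and equating the coefficients of cos(t) and sin(t) gives A = 32/1025, B = 124/1025, so x_p = 32*cos(t)/1025 + 124*sin(t)/1025.
General solution: x = 32*cos(t)/1025 + 124*sin(t)/1025 + C1*cos(4*t)*exp(4*t) + C2*exp(4*t)*sin(4*t).
Apply the initial conditions: x(0) = 32/1025 + C1 = -4 and x'(0) = 124/1025 + 4*C1 + 4*C2 = 5. Solving gives C1 = -4132/1025, C2 = 21529/4100.

x = 32*cos(t)/1025 + 124*sin(t)/1025 - 4132*cos(4*t)*exp(4*t)/1025 + 21529*exp(4*t)*sin(4*t)/4100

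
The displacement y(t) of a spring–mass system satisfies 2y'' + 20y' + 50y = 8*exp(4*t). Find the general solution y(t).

Divide through by 2: y'' + 10y' + 25y = 4*exp(4*t).
Characteristic equation r² + 10r + 25 = 0 has discriminant (10)² - 4·(25) = 0, so r = -5 is a repeated root.
Hence y_h = (C1 + C2*t)*exp(-5*t).
Try y_p = A*exp(4*t). Substituting into the equation and dividing by exp(4*t) gives A = 4/81, so y_p = 4*exp(4*t)/81.

y = 4*exp(4*t)/81 + C1*exp(-5*t) + C2*t*exp(-5*t)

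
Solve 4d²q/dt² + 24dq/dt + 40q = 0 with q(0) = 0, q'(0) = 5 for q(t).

Divide through by 4: q'' + 6q' + 10q = 0.
Characteristic equation r² + 6r + 10 = 0 has discriminant (6)² - 4·(10) = -4 < 0, so r = -3 ± i.
Hence q_h = C1*cos(t)*exp(-3*t) + C2*exp(-3*t)*sin(t).
Apply the initial conditions: q(0) = C1 = 0 and q'(0) = C2 - 3*C1 = 5. Solving gives C1 = 0, C2 = 5.

q = 5*exp(-3*t)*sin(t)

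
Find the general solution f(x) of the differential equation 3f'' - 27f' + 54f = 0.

Divide through by 3: f'' - 9f' + 18f = 0.
Characteristic equation r² - 9r + 18 = 0 factors as (r - 6)(r - 3) = 0, so r = 6, 3.
Hence f_h = C1*exp(6*x) + C2*exp(3*x).

f = C1*exp(6*x) + C2*exp(3*x)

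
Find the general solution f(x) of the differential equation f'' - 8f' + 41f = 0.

f = C1*cos(5*x)*exp(4*x) + C2*exp(4*x)*sin(5*x)

Characteristic equation r² - 8r + 41 = 0 has discriminant (-8)² - 4·(41) = -100 < 0, so r = 4 ± 5i.
Hence f_h = C1*cos(5*x)*exp(4*x) + C2*exp(4*x)*sin(5*x).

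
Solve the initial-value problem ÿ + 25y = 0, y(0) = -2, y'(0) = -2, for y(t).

y = -2*cos(5*t) - 2*sin(5*t)/5

Characteristic equation r² + 25 = 0 has discriminant (0)² - 4·(25) = -100 < 0, so r = ± 5i.
Hence y_h = C1*cos(5*t) + C2*sin(5*t).
Apply the initial conditions: y(0) = C1 = -2 and y'(0) = 5*C2 = -2. Solving gives C1 = -2, C2 = -2/5.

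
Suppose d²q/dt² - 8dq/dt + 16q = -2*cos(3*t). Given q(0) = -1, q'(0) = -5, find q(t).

q = -611*exp(4*t)/625 - 14*cos(3*t)/625 + 48*sin(3*t)/625 - 33*t*exp(4*t)/25

Characteristic equation r² - 8r + 16 = 0 has discriminant (-8)² - 4·(16) = 0, so r = 4 is a repeated root.
Hence q_h = (C1 + C2*t)*exp(4*t).
Try q_p = A*cos(3*t) + B*sin(3*t). Substituting and equating the coefficients of cos(3t) and sin(3t) gives A = -14/625, B = 48/625, so q_p = -14*cos(3*t)/625 + 48*sin(3*t)/625.
General solution: q = -14*cos(3*t)/625 + 48*sin(3*t)/625 + C1*exp(4*t) + C2*t*exp(4*t).
Apply the initial conditions: q(0) = -14/625 + C1 = -1 and q'(0) = 144/625 + C2 + 4*C1 = -5. Solving gives C1 = -611/625, C2 = -33/25.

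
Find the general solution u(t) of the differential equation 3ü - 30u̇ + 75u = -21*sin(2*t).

u = -147*sin(2*t)/841 - 140*cos(2*t)/841 + C1*exp(5*t) + C2*t*exp(5*t)

Divide through by 3: u'' - 10u' + 25u = -7*sin(2*t).
Characteristic equation r² - 10r + 25 = 0 has discriminant (-10)² - 4·(25) = 0, so r = 5 is a repeated root.
Hence u_h = (C1 + C2*t)*exp(5*t).
Try u_p = A*cos(2*t) + B*sin(2*t). Substituting and equating the coefficients of cos(2t) and sin(2t) gives A = -140/841, B = -147/841, so u_p = -147*sin(2*t)/841 - 140*cos(2*t)/841.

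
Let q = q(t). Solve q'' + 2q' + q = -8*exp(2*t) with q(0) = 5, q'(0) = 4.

q = -8*exp(2*t)/9 + 53*exp(-t)/9 + 35*t*exp(-t)/3

Characteristic equation r² + 2r + 1 = 0 has discriminant (2)² - 4·(1) = 0, so r = -1 is a repeated root.
Hence q_h = (C1 + C2*t)*exp(-t).
Try q_p = A*exp(2*t). Substituting into the equation and dividing by exp(2*t) gives A = -8/9, so q_p = -8*exp(2*t)/9.
General solution: q = -8*exp(2*t)/9 + C1*exp(-t) + C2*t*exp(-t).
Apply the initial conditions: q(0) = -8/9 + C1 = 5 and q'(0) = -16/9 + C2 - C1 = 4. Solving gives C1 = 53/9, C2 = 35/3.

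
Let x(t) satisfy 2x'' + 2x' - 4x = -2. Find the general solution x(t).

Divide through by 2: x'' + x' - 2x = -1.
Characteristic equation r² + r - 2 = 0 factors as (r - 1)(r + 2) = 0, so r = 1, -2.
Hence x_h = C1*exp(t) + C2*exp(-2*t).
For the particular solution try x_p = A0. Substituting and matching coefficients of each power of t gives A0 = 1/2, so x_p = 1/2.

x = 1/2 + C1*exp(t) + C2*exp(-2*t)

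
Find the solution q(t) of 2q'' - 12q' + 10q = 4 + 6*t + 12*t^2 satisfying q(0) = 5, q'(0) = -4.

Divide through by 2: q'' - 6q' + 5q = 2 + 3*t + 6*t^2.
Characteristic equation r² - 6r + 5 = 0 factors as (r - 1)(r - 5) = 0, so r = 1, 5.
Hence q_h = C1*exp(t) + C2*exp(5*t).
For the particular solution try q_p = A0 + A1*t + A2*t^2. Substituting and matching coefficients of each power of t gives A0 = 512/125, A1 = 87/25, A2 = 6/5, so q_p = 512/125 + 6*t^2/5 + 87*t/25.
General solution: q = 512/125 + 6*t^2/5 + 87*t/25 + C1*exp(t) + C2*exp(5*t).
Apply the initial conditions: q(0) = 512/125 + C1 + C2 = 5 and q'(0) = 87/25 + C1 + 5*C2 = -4. Solving gives C1 = 3, C2 = -262/125.

q = 512/125 + 3*exp(t) - 262*exp(5*t)/125 + 6*t**2/5 + 87*t/25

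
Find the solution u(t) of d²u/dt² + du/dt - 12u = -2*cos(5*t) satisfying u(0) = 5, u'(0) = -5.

u = -5*sin(5*t)/697 + 36*exp(3*t)/17 + 37*cos(5*t)/697 + 116*exp(-4*t)/41

Characteristic equation r² + r - 12 = 0 factors as (r + 4)(r - 3) = 0, so r = -4, 3.
Hence u_h = C1*exp(-4*t) + C2*exp(3*t).
Try u_p = A*cos(5*t) + B*sin(5*t). Substituting and equating the coefficients of cos(5t) and sin(5t) gives A = 37/697, B = -5/697, so u_p = -5*sin(5*t)/697 + 37*cos(5*t)/697.
General solution: u = -5*sin(5*t)/697 + 37*cos(5*t)/697 + C1*exp(-4*t) + C2*exp(3*t).
Apply the initial conditions: u(0) = 37/697 + C1 + C2 = 5 and u'(0) = -25/697 - 4*C1 + 3*C2 = -5. Solving gives C1 = 116/41, C2 = 36/17.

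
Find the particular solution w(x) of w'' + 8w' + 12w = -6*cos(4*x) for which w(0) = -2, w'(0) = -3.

w = -18*exp(-2*x)/5 - 12*sin(4*x)/65 + 3*cos(4*x)/130 + 41*exp(-6*x)/26

Characteristic equation r² + 8r + 12 = 0 factors as (r + 6)(r + 2) = 0, so r = -6, -2.
Hence w_h = C1*exp(-6*x) + C2*exp(-2*x).
Try w_p = A*cos(4*x) + B*sin(4*x). Substituting and equating the coefficients of cos(4x) and sin(4x) gives A = 3/130, B = -12/65, so w_p = -12*sin(4*x)/65 + 3*cos(4*x)/130.
General solution: w = -12*sin(4*x)/65 + 3*cos(4*x)/130 + C1*exp(-6*x) + C2*exp(-2*x).
Apply the initial conditions: w(0) = 3/130 + C1 + C2 = -2 and w'(0) = -48/65 - 6*C1 - 2*C2 = -3. Solving gives C1 = 41/26, C2 = -18/5.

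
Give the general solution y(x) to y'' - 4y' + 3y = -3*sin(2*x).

y = -24*cos(2*x)/65 + 3*sin(2*x)/65 + C1*exp(x) + C2*exp(3*x)

Characteristic equation r² - 4r + 3 = 0 factors as (r - 1)(r - 3) = 0, so r = 1, 3.
Hence y_h = C1*exp(x) + C2*exp(3*x).
Try y_p = A*cos(2*x) + B*sin(2*x). Substituting and equating the coefficients of cos(2x) and sin(2x) gives A = -24/65, B = 3/65, so y_p = -24*cos(2*x)/65 + 3*sin(2*x)/65.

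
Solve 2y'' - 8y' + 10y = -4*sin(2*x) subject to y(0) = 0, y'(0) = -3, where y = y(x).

Divide through by 2: y'' - 4y' + 5y = -2*sin(2*x).
Characteristic equation r² - 4r + 5 = 0 has discriminant (-4)² - 4·(5) = -4 < 0, so r = 2 ± i.
Hence y_h = C1*cos(x)*exp(2*x) + C2*exp(2*x)*sin(x).
Try y_p = A*cos(2*x) + B*sin(2*x). Substituting and equating the coefficients of cos(2x) and sin(2x) gives A = -16/65, B = -2/65, so y_p = -16*cos(2*x)/65 - 2*sin(2*x)/65.
General solution: y = -16*cos(2*x)/65 - 2*sin(2*x)/65 + C1*cos(x)*exp(2*x) + C2*exp(2*x)*sin(x).
Apply the initial conditions: y(0) = -16/65 + C1 = 0 and y'(0) = -4/65 + C2 + 2*C1 = -3. Solving gives C1 = 16/65, C2 = -223/65.

y = -16*cos(2*x)/65 - 2*sin(2*x)/65 - 223*exp(2*x)*sin(x)/65 + 16*cos(x)*exp(2*x)/65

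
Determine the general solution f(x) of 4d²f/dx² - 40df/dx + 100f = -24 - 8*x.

f = -34/125 - 2*x/25 + C1*exp(5*x) + C2*x*exp(5*x)

Divide through by 4: f'' - 10f' + 25f = -6 - 2*x.
Characteristic equation r² - 10r + 25 = 0 has discriminant (-10)² - 4·(25) = 0, so r = 5 is a repeated root.
Hence f_h = (C1 + C2*x)*exp(5*x).
For the particular solution try f_p = A0 + A1*x. Substituting and matching coefficients of each power of x gives A0 = -34/125, A1 = -2/25, so f_p = -34/125 - 2*x/25.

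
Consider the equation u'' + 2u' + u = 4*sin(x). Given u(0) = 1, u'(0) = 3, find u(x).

Characteristic equation r² + 2r + 1 = 0 has discriminant (2)² - 4·(1) = 0, so r = -1 is a repeated root.
Hence u_h = (C1 + C2*x)*exp(-x).
Try u_p = A*cos(x) + B*sin(x). Substituting and equating the coefficients of cos(x) and sin(x) gives A = -2, B = 0, so u_p = -2*cos(x).
General solution: u = -2*cos(x) + C1*exp(-x) + C2*x*exp(-x).
Apply the initial conditions: u(0) = -2 + C1 = 1 and u'(0) = C2 - C1 = 3. Solving gives C1 = 3, C2 = 6.

u = -2*cos(x) + 3*exp(-x) + 6*x*exp(-x)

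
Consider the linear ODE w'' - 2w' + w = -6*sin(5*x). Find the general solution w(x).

w = -15*cos(5*x)/169 + 36*sin(5*x)/169 + C1*exp(x) + C2*x*exp(x)

Characteristic equation r² - 2r + 1 = 0 has discriminant (-2)² - 4·(1) = 0, so r = 1 is a repeated root.
Hence w_h = (C1 + C2*x)*exp(x).
Try w_p = A*cos(5*x) + B*sin(5*x). Substituting and equating the coefficients of cos(5x) and sin(5x) gives A = -15/169, B = 36/169, so w_p = -15*cos(5*x)/169 + 36*sin(5*x)/169.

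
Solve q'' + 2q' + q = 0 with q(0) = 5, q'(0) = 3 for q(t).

q = 5*exp(-t) + 8*t*exp(-t)

Characteristic equation r² + 2r + 1 = 0 has discriminant (2)² - 4·(1) = 0, so r = -1 is a repeated root.
Hence q_h = (C1 + C2*t)*exp(-t).
Apply the initial conditions: q(0) = C1 = 5 and q'(0) = C2 - C1 = 3. Solving gives C1 = 5, C2 = 8.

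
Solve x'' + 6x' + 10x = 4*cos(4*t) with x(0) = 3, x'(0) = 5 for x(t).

x = -2*cos(4*t)/51 + 8*sin(4*t)/51 + 155*cos(t)*exp(-3*t)/51 + 688*exp(-3*t)*sin(t)/51

Characteristic equation r² + 6r + 10 = 0 has discriminant (6)² - 4·(10) = -4 < 0, so r = -3 ± i.
Hence x_h = C1*cos(t)*exp(-3*t) + C2*exp(-3*t)*sin(t).
Try x_p = A*cos(4*t) + B*sin(4*t). Substituting and equating the coefficients of cos(4t) and sin(4t) gives A = -2/51, B = 8/51, so x_p = -2*cos(4*t)/51 + 8*sin(4*t)/51.
General solution: x = -2*cos(4*t)/51 + 8*sin(4*t)/51 + C1*cos(t)*exp(-3*t) + C2*exp(-3*t)*sin(t).
Apply the initial conditions: x(0) = -2/51 + C1 = 3 and x'(0) = 32/51 + C2 - 3*C1 = 5. Solving gives C1 = 155/51, C2 = 688/51.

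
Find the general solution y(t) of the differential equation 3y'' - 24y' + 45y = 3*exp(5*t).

y = C1*exp(3*t) + C2*exp(5*t) + t*exp(5*t)/2

Divide through by 3: y'' - 8y' + 15y = exp(5*t).
Characteristic equation r² - 8r + 15 = 0 factors as (r - 3)(r - 5) = 0, so r = 3, 5.
Hence y_h = C1*exp(3*t) + C2*exp(5*t).
Since exp(5*t) solves the homogeneous equation (r = 5 is a root of multiplicity 1), multiply the trial by t. Try y_p = A*t*exp(5*t). Substituting into the equation and dividing by exp(5*t) gives A = 1/2, so y_p = t*exp(5*t)/2.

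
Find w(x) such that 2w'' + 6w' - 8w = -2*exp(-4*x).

Divide through by 2: w'' + 3w' - 4w = -exp(-4*x).
Characteristic equation r² + 3r - 4 = 0 factors as (r - 1)(r + 4) = 0, so r = 1, -4.
Hence w_h = C1*exp(x) + C2*exp(-4*x).
Since exp(-4*x) solves the homogeneous equation (r = -4 is a root of multiplicity 1), multiply the trial by x. Try w_p = A*x*exp(-4*x). Substituting into the equation and dividing by exp(-4*x) gives A = 1/5, so w_p = x*exp(-4*x)/5.

w = C1*exp(x) + C2*exp(-4*x) + x*exp(-4*x)/5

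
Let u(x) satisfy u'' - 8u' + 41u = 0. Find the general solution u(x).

Characteristic equation r² - 8r + 41 = 0 has discriminant (-8)² - 4·(41) = -100 < 0, so r = 4 ± 5i.
Hence u_h = C1*cos(5*x)*exp(4*x) + C2*exp(4*x)*sin(5*x).

u = C1*cos(5*x)*exp(4*x) + C2*exp(4*x)*sin(5*x)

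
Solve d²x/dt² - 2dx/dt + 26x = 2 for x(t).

Characteristic equation r² - 2r + 26 = 0 has discriminant (-2)² - 4·(26) = -100 < 0, so r = 1 ± 5i.
Hence x_h = C1*cos(5*t)*exp(t) + C2*exp(t)*sin(5*t).
For the particular solution try x_p = A0. Substituting and matching coefficients of each power of t gives A0 = 1/13, so x_p = 1/13.

x = 1/13 + C1*cos(5*t)*exp(t) + C2*exp(t)*sin(5*t)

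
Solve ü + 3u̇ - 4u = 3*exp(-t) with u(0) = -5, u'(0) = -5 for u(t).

u = -47*exp(t)/10 - exp(-t)/2 + exp(-4*t)/5

Characteristic equation r² + 3r - 4 = 0 factors as (r + 4)(r - 1) = 0, so r = -4, 1.
Hence u_h = C1*exp(-4*t) + C2*exp(t).
Try u_p = A*exp(-t). Substituting into the equation and dividing by exp(-t) gives A = -1/2, so u_p = -exp(-t)/2.
General solution: u = -exp(-t)/2 + C1*exp(-4*t) + C2*exp(t).
Apply the initial conditions: u(0) = -1/2 + C1 + C2 = -5 and u'(0) = 1/2 + C2 - 4*C1 = -5. Solving gives C1 = 1/5, C2 = -47/10.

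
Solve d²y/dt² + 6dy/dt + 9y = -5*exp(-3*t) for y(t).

y = C1*exp(-3*t) - 5*t**2*exp(-3*t)/2 + C2*t*exp(-3*t)

Characteristic equation r² + 6r + 9 = 0 has discriminant (6)² - 4·(9) = 0, so r = -3 is a repeated root.
Hence y_h = (C1 + C2*t)*exp(-3*t).
Since exp(-3*t) solves the homogeneous equation (r = -3 is a root of multiplicity 2), multiply the trial by t^2. Try y_p = A*t^2*exp(-3*t). Substituting into the equation and dividing by exp(-3*t) gives A = -5/2, so y_p = -5*t^2*exp(-3*t)/2.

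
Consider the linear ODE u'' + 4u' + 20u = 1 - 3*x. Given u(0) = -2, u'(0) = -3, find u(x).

u = 2/25 - 3*x/20 - 701*exp(-2*x)*sin(4*x)/400 - 52*cos(4*x)*exp(-2*x)/25

Characteristic equation r² + 4r + 20 = 0 has discriminant (4)² - 4·(20) = -64 < 0, so r = -2 ± 4i.
Hence u_h = C1*cos(4*x)*exp(-2*x) + C2*exp(-2*x)*sin(4*x).
For the particular solution try u_p = A0 + A1*x. Substituting and matching coefficients of each power of x gives A0 = 2/25, A1 = -3/20, so u_p = 2/25 - 3*x/20.
General solution: u = 2/25 - 3*x/20 + C1*cos(4*x)*exp(-2*x) + C2*exp(-2*x)*sin(4*x).
Apply the initial conditions: u(0) = 2/25 + C1 = -2 and u'(0) = -3/20 - 2*C1 + 4*C2 = -3. Solving gives C1 = -52/25, C2 = -701/400.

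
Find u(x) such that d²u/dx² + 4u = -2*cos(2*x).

u = C1*cos(2*x) + C2*sin(2*x) - x*sin(2*x)/2

Characteristic equation r² + 4 = 0 has discriminant (0)² - 4·(4) = -16 < 0, so r = ± 2i.
Hence u_h = C1*cos(2*x) + C2*sin(2*x).
Since ±2i are characteristic roots, multiply the trial by x. Try u_p = x*(A*cos(2*x) + B*sin(2*x)). Substituting and equating the coefficients of cos(2x) and sin(2x) gives A = 0, B = -1/2, so u_p = -x*sin(2*x)/2.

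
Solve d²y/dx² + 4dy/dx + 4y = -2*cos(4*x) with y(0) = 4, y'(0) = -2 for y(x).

Characteristic equation r² + 4r + 4 = 0 has discriminant (4)² - 4·(4) = 0, so r = -2 is a repeated root.
Hence y_h = (C1 + C2*x)*exp(-2*x).
Try y_p = A*cos(4*x) + B*sin(4*x). Substituting and equating the coefficients of cos(4x) and sin(4x) gives A = 3/50, B = -2/25, so y_p = -2*sin(4*x)/25 + 3*cos(4*x)/50.
General solution: y = -2*sin(4*x)/25 + 3*cos(4*x)/50 + C1*exp(-2*x) + C2*x*exp(-2*x).
Apply the initial conditions: y(0) = 3/50 + C1 = 4 and y'(0) = -8/25 + C2 - 2*C1 = -2. Solving gives C1 = 197/50, C2 = 31/5.

y = -2*sin(4*x)/25 + 3*cos(4*x)/50 + 197*exp(-2*x)/50 + 31*x*exp(-2*x)/5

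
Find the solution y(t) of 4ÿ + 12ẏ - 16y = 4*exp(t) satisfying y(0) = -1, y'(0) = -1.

y = -26*exp(t)/25 + exp(-4*t)/25 + t*exp(t)/5

Divide through by 4: y'' + 3y' - 4y = exp(t).
Characteristic equation r² + 3r - 4 = 0 factors as (r - 1)(r + 4) = 0, so r = 1, -4.
Hence y_h = C1*exp(t) + C2*exp(-4*t).
Since exp(t) solves the homogeneous equation (r = 1 is a root of multiplicity 1), multiply the trial by t. Try y_p = A*t*exp(t). Substituting into the equation and dividing by exp(t) gives A = 1/5, so y_p = t*exp(t)/5.
General solution: y = C1*exp(t) + C2*exp(-4*t) + t*exp(t)/5.
Apply the initial conditions: y(0) = C1 + C2 = -1 and y'(0) = 1/5 + C1 - 4*C2 = -1. Solving gives C1 = -26/25, C2 = 1/25.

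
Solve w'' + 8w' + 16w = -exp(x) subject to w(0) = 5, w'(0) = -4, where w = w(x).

w = -exp(x)/25 + 126*exp(-4*x)/25 + 81*x*exp(-4*x)/5

Characteristic equation r² + 8r + 16 = 0 has discriminant (8)² - 4·(16) = 0, so r = -4 is a repeated root.
Hence w_h = (C1 + C2*x)*exp(-4*x).
Try w_p = A*exp(x). Substituting into the equation and dividing by exp(x) gives A = -1/25, so w_p = -exp(x)/25.
General solution: w = -exp(x)/25 + C1*exp(-4*x) + C2*x*exp(-4*x).
Apply the initial conditions: w(0) = -1/25 + C1 = 5 and w'(0) = -1/25 + C2 - 4*C1 = -4. Solving gives C1 = 126/25, C2 = 81/5.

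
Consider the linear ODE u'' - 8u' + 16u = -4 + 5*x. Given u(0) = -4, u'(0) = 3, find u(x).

u = -3/32 - 125*exp(4*x)/32 + 5*x/16 + 293*x*exp(4*x)/16

Characteristic equation r² - 8r + 16 = 0 has discriminant (-8)² - 4·(16) = 0, so r = 4 is a repeated root.
Hence u_h = (C1 + C2*x)*exp(4*x).
For the particular solution try u_p = A0 + A1*x. Substituting and matching coefficients of each power of x gives A0 = -3/32, A1 = 5/16, so u_p = -3/32 + 5*x/16.
General solution: u = -3/32 + 5*x/16 + C1*exp(4*x) + C2*x*exp(4*x).
Apply the initial conditions: u(0) = -3/32 + C1 = -4 and u'(0) = 5/16 + C2 + 4*C1 = 3. Solving gives C1 = -125/32, C2 = 293/16.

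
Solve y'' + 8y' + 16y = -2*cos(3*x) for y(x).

y = -48*sin(3*x)/625 - 14*cos(3*x)/625 + C1*exp(-4*x) + C2*x*exp(-4*x)

Characteristic equation r² + 8r + 16 = 0 has discriminant (8)² - 4·(16) = 0, so r = -4 is a repeated root.
Hence y_h = (C1 + C2*x)*exp(-4*x).
Try y_p = A*cos(3*x) + B*sin(3*x). Substituting and equating the coefficients of cos(3x) and sin(3x) gives A = -14/625, B = -48/625, so y_p = -48*sin(3*x)/625 - 14*cos(3*x)/625.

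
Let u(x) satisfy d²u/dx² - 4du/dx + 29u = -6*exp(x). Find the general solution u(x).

Characteristic equation r² - 4r + 29 = 0 has discriminant (-4)² - 4·(29) = -100 < 0, so r = 2 ± 5i.
Hence u_h = C1*cos(5*x)*exp(2*x) + C2*exp(2*x)*sin(5*x).
Try u_p = A*exp(x). Substituting into the equation and dividing by exp(x) gives A = -3/13, so u_p = -3*exp(x)/13.

u = -3*exp(x)/13 + C1*cos(5*x)*exp(2*x) + C2*exp(2*x)*sin(5*x)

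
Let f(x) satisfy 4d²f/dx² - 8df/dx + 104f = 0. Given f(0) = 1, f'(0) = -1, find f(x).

Divide through by 4: f'' - 2f' + 26f = 0.
Characteristic equation r² - 2r + 26 = 0 has discriminant (-2)² - 4·(26) = -100 < 0, so r = 1 ± 5i.
Hence f_h = C1*cos(5*x)*exp(x) + C2*exp(x)*sin(5*x).
Apply the initial conditions: f(0) = C1 = 1 and f'(0) = C1 + 5*C2 = -1. Solving gives C1 = 1, C2 = -2/5.

f = cos(5*x)*exp(x) - 2*exp(x)*sin(5*x)/5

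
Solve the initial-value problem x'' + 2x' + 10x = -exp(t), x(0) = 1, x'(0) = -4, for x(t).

x = -exp(t)/13 - 37*exp(-t)*sin(3*t)/39 + 14*cos(3*t)*exp(-t)/13

Characteristic equation r² + 2r + 10 = 0 has discriminant (2)² - 4·(10) = -36 < 0, so r = -1 ± 3i.
Hence x_h = C1*cos(3*t)*exp(-t) + C2*exp(-t)*sin(3*t).
Try x_p = A*exp(t). Substituting into the equation and dividing by exp(t) gives A = -1/13, so x_p = -exp(t)/13.
General solution: x = -exp(t)/13 + C1*cos(3*t)*exp(-t) + C2*exp(-t)*sin(3*t).
Apply the initial conditions: x(0) = -1/13 + C1 = 1 and x'(0) = -1/13 - C1 + 3*C2 = -4. Solving gives C1 = 14/13, C2 = -37/39.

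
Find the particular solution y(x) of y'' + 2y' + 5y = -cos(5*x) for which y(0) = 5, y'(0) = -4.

y = -sin(5*x)/50 + cos(5*x)/25 + 53*exp(-x)*sin(2*x)/100 + 124*cos(2*x)*exp(-x)/25

Characteristic equation r² + 2r + 5 = 0 has discriminant (2)² - 4·(5) = -16 < 0, so r = -1 ± 2i.
Hence y_h = C1*cos(2*x)*exp(-x) + C2*exp(-x)*sin(2*x).
Try y_p = A*cos(5*x) + B*sin(5*x). Substituting and equating the coefficients of cos(5x) and sin(5x) gives A = 1/25, B = -1/50, so y_p = -sin(5*x)/50 + cos(5*x)/25.
General solution: y = -sin(5*x)/50 + cos(5*x)/25 + C1*cos(2*x)*exp(-x) + C2*exp(-x)*sin(2*x).
Apply the initial conditions: y(0) = 1/25 + C1 = 5 and y'(0) = -1/10 - C1 + 2*C2 = -4. Solving gives C1 = 124/25, C2 = 53/100.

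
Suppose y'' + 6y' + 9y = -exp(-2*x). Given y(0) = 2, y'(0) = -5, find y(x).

Characteristic equation r² + 6r + 9 = 0 has discriminant (6)² - 4·(9) = 0, so r = -3 is a repeated root.
Hence y_h = (C1 + C2*x)*exp(-3*x).
Try y_p = A*exp(-2*x). Substituting into the equation and dividing by exp(-2*x) gives A = -1, so y_p = -exp(-2*x).
General solution: y = -exp(-2*x) + C1*exp(-3*x) + C2*x*exp(-3*x).
Apply the initial conditions: y(0) = -1 + C1 = 2 and y'(0) = 2 + C2 - 3*C1 = -5. Solving gives C1 = 3, C2 = 2.

y = -exp(-2*x) + 3*exp(-3*x) + 2*x*exp(-3*x)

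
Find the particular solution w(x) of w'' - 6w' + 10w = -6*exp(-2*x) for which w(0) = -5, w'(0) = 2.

Characteristic equation r² - 6r + 10 = 0 has discriminant (-6)² - 4·(10) = -4 < 0, so r = 3 ± i.
Hence w_h = C1*cos(x)*exp(3*x) + C2*exp(3*x)*sin(x).
Try w_p = A*exp(-2*x). Substituting into the equation and dividing by exp(-2*x) gives A = -3/13, so w_p = -3*exp(-2*x)/13.
General solution: w = -3*exp(-2*x)/13 + C1*cos(x)*exp(3*x) + C2*exp(3*x)*sin(x).
Apply the initial conditions: w(0) = -3/13 + C1 = -5 and w'(0) = 6/13 + C2 + 3*C1 = 2. Solving gives C1 = -62/13, C2 = 206/13.

w = -3*exp(-2*x)/13 - 62*cos(x)*exp(3*x)/13 + 206*exp(3*x)*sin(x)/13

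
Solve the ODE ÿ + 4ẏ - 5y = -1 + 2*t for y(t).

Characteristic equation r² + 4r - 5 = 0 factors as (r + 5)(r - 1) = 0, so r = -5, 1.
Hence y_h = C1*exp(-5*t) + C2*exp(t).
For the particular solution try y_p = A0 + A1*t. Substituting and matching coefficients of each power of t gives A0 = -3/25, A1 = -2/5, so y_p = -3/25 - 2*t/5.

y = -3/25 - 2*t/5 + C1*exp(-5*t) + C2*exp(t)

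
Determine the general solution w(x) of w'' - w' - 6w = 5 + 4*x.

Characteristic equation r² - r - 6 = 0 factors as (r + 2)(r - 3) = 0, so r = -2, 3.
Hence w_h = C1*exp(-2*x) + C2*exp(3*x).
For the particular solution try w_p = A0 + A1*x. Substituting and matching coefficients of each power of x gives A0 = -13/18, A1 = -2/3, so w_p = -13/18 - 2*x/3.

w = -13/18 - 2*x/3 + C1*exp(-2*x) + C2*exp(3*x)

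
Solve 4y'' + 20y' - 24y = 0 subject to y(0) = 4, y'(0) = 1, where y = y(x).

Divide through by 4: y'' + 5y' - 6y = 0.
Characteristic equation r² + 5r - 6 = 0 factors as (r - 1)(r + 6) = 0, so r = 1, -6.
Hence y_h = C1*exp(x) + C2*exp(-6*x).
Apply the initial conditions: y(0) = C1 + C2 = 4 and y'(0) = C1 - 6*C2 = 1. Solving gives C1 = 25/7, C2 = 3/7.

y = 3*exp(-6*x)/7 + 25*exp(x)/7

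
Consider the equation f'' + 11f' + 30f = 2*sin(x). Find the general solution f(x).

f = -11*cos(x)/481 + 29*sin(x)/481 + C1*exp(-5*x) + C2*exp(-6*x)

Characteristic equation r² + 11r + 30 = 0 factors as (r + 5)(r + 6) = 0, so r = -5, -6.
Hence f_h = C1*exp(-5*x) + C2*exp(-6*x).
Try f_p = A*cos(x) + B*sin(x). Substituting and equating the coefficients of cos(x) and sin(x) gives A = -11/481, B = 29/481, so f_p = -11*cos(x)/481 + 29*sin(x)/481.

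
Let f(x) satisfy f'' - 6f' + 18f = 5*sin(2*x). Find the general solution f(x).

Characteristic equation r² - 6r + 18 = 0 has discriminant (-6)² - 4·(18) = -36 < 0, so r = 3 ± 3i.
Hence f_h = C1*cos(3*x)*exp(3*x) + C2*exp(3*x)*sin(3*x).
Try f_p = A*cos(2*x) + B*sin(2*x). Substituting and equating the coefficients of cos(2x) and sin(2x) gives A = 3/17, B = 7/34, so f_p = 3*cos(2*x)/17 + 7*sin(2*x)/34.

f = 3*cos(2*x)/17 + 7*sin(2*x)/34 + C1*cos(3*x)*exp(3*x) + C2*exp(3*x)*sin(3*x)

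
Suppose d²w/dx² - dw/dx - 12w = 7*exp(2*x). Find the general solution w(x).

Characteristic equation r² - r - 12 = 0 factors as (r + 3)(r - 4) = 0, so r = -3, 4.
Hence w_h = C1*exp(-3*x) + C2*exp(4*x).
Try w_p = A*exp(2*x). Substituting into the equation and dividing by exp(2*x) gives A = -7/10, so w_p = -7*exp(2*x)/10.

w = -7*exp(2*x)/10 + C1*exp(-3*x) + C2*exp(4*x)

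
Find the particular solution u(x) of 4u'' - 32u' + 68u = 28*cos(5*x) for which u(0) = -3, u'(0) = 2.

Divide through by 4: u'' - 8u' + 17u = 7*cos(5*x).
Characteristic equation r² - 8r + 17 = 0 has discriminant (-8)² - 4·(17) = -4 < 0, so r = 4 ± i.
Hence u_h = C1*cos(x)*exp(4*x) + C2*exp(4*x)*sin(x).
Try u_p = A*cos(5*x) + B*sin(5*x). Substituting and equating the coefficients of cos(5x) and sin(5x) gives A = -7/208, B = -35/208, so u_p = -35*sin(5*x)/208 - 7*cos(5*x)/208.
General solution: u = -35*sin(5*x)/208 - 7*cos(5*x)/208 + C1*cos(x)*exp(4*x) + C2*exp(4*x)*sin(x).
Apply the initial conditions: u(0) = -7/208 + C1 = -3 and u'(0) = -175/208 + C2 + 4*C1 = 2. Solving gives C1 = -617/208, C2 = 3059/208.

u = -35*sin(5*x)/208 - 7*cos(5*x)/208 - 617*cos(x)*exp(4*x)/208 + 3059*exp(4*x)*sin(x)/208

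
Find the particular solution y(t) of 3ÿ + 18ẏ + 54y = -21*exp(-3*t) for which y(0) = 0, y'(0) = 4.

Divide through by 3: y'' + 6y' + 18y = -7*exp(-3*t).
Characteristic equation r² + 6r + 18 = 0 has discriminant (6)² - 4·(18) = -36 < 0, so r = -3 ± 3i.
Hence y_h = C1*cos(3*t)*exp(-3*t) + C2*exp(-3*t)*sin(3*t).
Try y_p = A*exp(-3*t). Substituting into the equation and dividing by exp(-3*t) gives A = -7/9, so y_p = -7*exp(-3*t)/9.
General solution: y = -7*exp(-3*t)/9 + C1*cos(3*t)*exp(-3*t) + C2*exp(-3*t)*sin(3*t).
Apply the initial conditions: y(0) = -7/9 + C1 = 0 and y'(0) = 7/3 - 3*C1 + 3*C2 = 4. Solving gives C1 = 7/9, C2 = 4/3.

y = -7*exp(-3*t)/9 + 4*exp(-3*t)*sin(3*t)/3 + 7*cos(3*t)*exp(-3*t)/9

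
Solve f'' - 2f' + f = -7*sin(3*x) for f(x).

Characteristic equation r² - 2r + 1 = 0 has discriminant (-2)² - 4·(1) = 0, so r = 1 is a repeated root.
Hence f_h = (C1 + C2*x)*exp(x).
Try f_p = A*cos(3*x) + B*sin(3*x). Substituting and equating the coefficients of cos(3x) and sin(3x) gives A = -21/50, B = 14/25, so f_p = -21*cos(3*x)/50 + 14*sin(3*x)/25.

f = -21*cos(3*x)/50 + 14*sin(3*x)/25 + C1*exp(x) + C2*x*exp(x)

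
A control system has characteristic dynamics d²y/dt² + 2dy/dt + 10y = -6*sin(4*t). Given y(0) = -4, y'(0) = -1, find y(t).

y = 9*sin(4*t)/25 + 12*cos(4*t)/25 - 173*exp(-t)*sin(3*t)/75 - 112*cos(3*t)*exp(-t)/25

Characteristic equation r² + 2r + 10 = 0 has discriminant (2)² - 4·(10) = -36 < 0, so r = -1 ± 3i.
Hence y_h = C1*cos(3*t)*exp(-t) + C2*exp(-t)*sin(3*t).
Try y_p = A*cos(4*t) + B*sin(4*t). Substituting and equating the coefficients of cos(4t) and sin(4t) gives A = 12/25, B = 9/25, so y_p = 9*sin(4*t)/25 + 12*cos(4*t)/25.
General solution: y = 9*sin(4*t)/25 + 12*cos(4*t)/25 + C1*cos(3*t)*exp(-t) + C2*exp(-t)*sin(3*t).
Apply the initial conditions: y(0) = 12/25 + C1 = -4 and y'(0) = 36/25 - C1 + 3*C2 = -1. Solving gives C1 = -112/25, C2 = -173/75.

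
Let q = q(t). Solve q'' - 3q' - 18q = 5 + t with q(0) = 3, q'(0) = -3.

q = -29/108 - t/18 + 203*exp(-3*t)/81 + 247*exp(6*t)/324

Characteristic equation r² - 3r - 18 = 0 factors as (r + 3)(r - 6) = 0, so r = -3, 6.
Hence q_h = C1*exp(-3*t) + C2*exp(6*t).
For the particular solution try q_p = A0 + A1*t. Substituting and matching coefficients of each power of t gives A0 = -29/108, A1 = -1/18, so q_p = -29/108 - t/18.
General solution: q = -29/108 - t/18 + C1*exp(-3*t) + C2*exp(6*t).
Apply the initial conditions: q(0) = -29/108 + C1 + C2 = 3 and q'(0) = -1/18 - 3*C1 + 6*C2 = -3. Solving gives C1 = 203/81, C2 = 247/324.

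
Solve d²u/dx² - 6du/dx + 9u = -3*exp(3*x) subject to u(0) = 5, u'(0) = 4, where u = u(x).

u = 5*exp(3*x) - 11*x*exp(3*x) - 3*x**2*exp(3*x)/2

Characteristic equation r² - 6r + 9 = 0 has discriminant (-6)² - 4·(9) = 0, so r = 3 is a repeated root.
Hence u_h = (C1 + C2*x)*exp(3*x).
Since exp(3*x) solves the homogeneous equation (r = 3 is a root of multiplicity 2), multiply the trial by x^2. Try u_p = A*x^2*exp(3*x). Substituting into the equation and dividing by exp(3*x) gives A = -3/2, so u_p = -3*x^2*exp(3*x)/2.
General solution: u = C1*exp(3*x) - 3*x^2*exp(3*x)/2 + C2*x*exp(3*x).
Apply the initial conditions: u(0) = C1 = 5 and u'(0) = C2 + 3*C1 = 4. Solving gives C1 = 5, C2 = -11.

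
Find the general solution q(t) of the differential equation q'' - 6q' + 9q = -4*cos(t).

q = -8*cos(t)/25 + 6*sin(t)/25 + C1*exp(3*t) + C2*t*exp(3*t)

Characteristic equation r² - 6r + 9 = 0 has discriminant (-6)² - 4·(9) = 0, so r = 3 is a repeated root.
Hence q_h = (C1 + C2*t)*exp(3*t).
Try q_p = A*cos(t) + B*sin(t). Substituting and equating the coefficients of cos(t) and sin(t) gives A = -8/25, B = 6/25, so q_p = -8*cos(t)/25 + 6*sin(t)/25.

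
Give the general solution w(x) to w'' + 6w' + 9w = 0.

w = C1*exp(-3*x) + C2*x*exp(-3*x)

Characteristic equation r² + 6r + 9 = 0 has discriminant (6)² - 4·(9) = 0, so r = -3 is a repeated root.
Hence w_h = (C1 + C2*x)*exp(-3*x).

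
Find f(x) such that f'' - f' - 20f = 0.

Characteristic equation r² - r - 20 = 0 factors as (r + 4)(r - 5) = 0, so r = -4, 5.
Hence f_h = C1*exp(-4*x) + C2*exp(5*x).

f = C1*exp(-4*x) + C2*exp(5*x)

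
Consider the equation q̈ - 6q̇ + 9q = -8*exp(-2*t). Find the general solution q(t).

Characteristic equation r² - 6r + 9 = 0 has discriminant (-6)² - 4·(9) = 0, so r = 3 is a repeated root.
Hence q_h = (C1 + C2*t)*exp(3*t).
Try q_p = A*exp(-2*t). Substituting into the equation and dividing by exp(-2*t) gives A = -8/25, so q_p = -8*exp(-2*t)/25.

q = -8*exp(-2*t)/25 + C1*exp(3*t) + C2*t*exp(3*t)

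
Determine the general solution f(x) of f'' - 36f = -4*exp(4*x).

Characteristic equation r² - 36 = 0 factors as (r + 6)(r - 6) = 0, so r = -6, 6.
Hence f_h = C1*exp(-6*x) + C2*exp(6*x).
Try f_p = A*exp(4*x). Substituting into the equation and dividing by exp(4*x) gives A = 1/5, so f_p = exp(4*x)/5.

f = exp(4*x)/5 + C1*exp(-6*x) + C2*exp(6*x)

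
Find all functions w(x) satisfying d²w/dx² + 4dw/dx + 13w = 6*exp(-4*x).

Characteristic equation r² + 4r + 13 = 0 has discriminant (4)² - 4·(13) = -36 < 0, so r = -2 ± 3i.
Hence w_h = C1*cos(3*x)*exp(-2*x) + C2*exp(-2*x)*sin(3*x).
Try w_p = A*exp(-4*x). Substituting into the equation and dividing by exp(-4*x) gives A = 6/13, so w_p = 6*exp(-4*x)/13.

w = 6*exp(-4*x)/13 + C1*cos(3*x)*exp(-2*x) + C2*exp(-2*x)*sin(3*x)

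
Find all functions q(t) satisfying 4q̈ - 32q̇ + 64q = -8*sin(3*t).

q = -48*cos(3*t)/625 - 14*sin(3*t)/625 + C1*exp(4*t) + C2*t*exp(4*t)

Divide through by 4: q'' - 8q' + 16q = -2*sin(3*t).
Characteristic equation r² - 8r + 16 = 0 has discriminant (-8)² - 4·(16) = 0, so r = 4 is a repeated root.
Hence q_h = (C1 + C2*t)*exp(4*t).
Try q_p = A*cos(3*t) + B*sin(3*t). Substituting and equating the coefficients of cos(3t) and sin(3t) gives A = -48/625, B = -14/625, so q_p = -48*cos(3*t)/625 - 14*sin(3*t)/625.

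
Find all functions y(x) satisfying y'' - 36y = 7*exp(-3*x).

Characteristic equation r² - 36 = 0 factors as (r + 6)(r - 6) = 0, so r = -6, 6.
Hence y_h = C1*exp(-6*x) + C2*exp(6*x).
Try y_p = A*exp(-3*x). Substituting into the equation and dividing by exp(-3*x) gives A = -7/27, so y_p = -7*exp(-3*x)/27.

y = -7*exp(-3*x)/27 + C1*exp(-6*x) + C2*exp(6*x)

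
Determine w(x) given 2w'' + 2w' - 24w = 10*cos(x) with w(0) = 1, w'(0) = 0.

Divide through by 2: w'' + w' - 12w = 5*cos(x).
Characteristic equation r² + r - 12 = 0 factors as (r + 4)(r - 3) = 0, so r = -4, 3.
Hence w_h = C1*exp(-4*x) + C2*exp(3*x).
Try w_p = A*cos(x) + B*sin(x). Substituting and equating the coefficients of cos(x) and sin(x) gives A = -13/34, B = 1/34, so w_p = -13*cos(x)/34 + sin(x)/34.
General solution: w = -13*cos(x)/34 + sin(x)/34 + C1*exp(-4*x) + C2*exp(3*x).
Apply the initial conditions: w(0) = -13/34 + C1 + C2 = 1 and w'(0) = 1/34 - 4*C1 + 3*C2 = 0. Solving gives C1 = 71/119, C2 = 11/14.

w = -13*cos(x)/34 + sin(x)/34 + 11*exp(3*x)/14 + 71*exp(-4*x)/119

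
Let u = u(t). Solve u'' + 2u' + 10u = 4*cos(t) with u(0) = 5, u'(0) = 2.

u = 8*sin(t)/85 + 36*cos(t)/85 + 389*cos(3*t)*exp(-t)/85 + 551*exp(-t)*sin(3*t)/255

Characteristic equation r² + 2r + 10 = 0 has discriminant (2)² - 4·(10) = -36 < 0, so r = -1 ± 3i.
Hence u_h = C1*cos(3*t)*exp(-t) + C2*exp(-t)*sin(3*t).
Try u_p = A*cos(t) + B*sin(t). Substituting and equating the coefficients of cos(t) and sin(t) gives A = 36/85, B = 8/85, so u_p = 8*sin(t)/85 + 36*cos(t)/85.
General solution: u = 8*sin(t)/85 + 36*cos(t)/85 + C1*cos(3*t)*exp(-t) + C2*exp(-t)*sin(3*t).
Apply the initial conditions: u(0) = 36/85 + C1 = 5 and u'(0) = 8/85 - C1 + 3*C2 = 2. Solving gives C1 = 389/85, C2 = 551/255.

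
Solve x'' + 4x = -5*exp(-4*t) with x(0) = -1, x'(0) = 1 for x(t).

x = -3*cos(2*t)/4 - exp(-4*t)/4

Characteristic equation r² + 4 = 0 has discriminant (0)² - 4·(4) = -16 < 0, so r = ± 2i.
Hence x_h = C1*cos(2*t) + C2*sin(2*t).
Try x_p = A*exp(-4*t). Substituting into the equation and dividing by exp(-4*t) gives A = -1/4, so x_p = -exp(-4*t)/4.
General solution: x = -exp(-4*t)/4 + C1*cos(2*t) + C2*sin(2*t).
Apply the initial conditions: x(0) = -1/4 + C1 = -1 and x'(0) = 1 + 2*C2 = 1. Solving gives C1 = -3/4, C2 = 0.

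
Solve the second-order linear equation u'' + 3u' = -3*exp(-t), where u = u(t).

u = C2 + 3*exp(-t)/2 + C1*exp(-3*t)

Characteristic equation r² + 3r = 0 factors as (r + 3)r = 0, so r = -3, 0.
Hence u_h = C1*exp(-3*t) + C2.
Try u_p = A*exp(-t). Substituting into the equation and dividing by exp(-t) gives A = 3/2, so u_p = 3*exp(-t)/2.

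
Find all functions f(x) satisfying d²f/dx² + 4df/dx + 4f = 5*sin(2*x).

Characteristic equation r² + 4r + 4 = 0 has discriminant (4)² - 4·(4) = 0, so r = -2 is a repeated root.
Hence f_h = (C1 + C2*x)*exp(-2*x).
Try f_p = A*cos(2*x) + B*sin(2*x). Substituting and equating the coefficients of cos(2x) and sin(2x) gives A = -5/8, B = 0, so f_p = -5*cos(2*x)/8.

f = -5*cos(2*x)/8 + C1*exp(-2*x) + C2*x*exp(-2*x)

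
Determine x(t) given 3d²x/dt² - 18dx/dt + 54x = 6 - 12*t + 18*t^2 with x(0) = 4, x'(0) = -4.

x = 2/27 + t**2/3 - 142*exp(3*t)*sin(3*t)/27 + 106*cos(3*t)*exp(3*t)/27

Divide through by 3: x'' - 6x' + 18x = 2 - 4*t + 6*t^2.
Characteristic equation r² - 6r + 18 = 0 has discriminant (-6)² - 4·(18) = -36 < 0, so r = 3 ± 3i.
Hence x_h = C1*cos(3*t)*exp(3*t) + C2*exp(3*t)*sin(3*t).
For the particular solution try x_p = A0 + A1*t + A2*t^2. Substituting and matching coefficients of each power of t gives A0 = 2/27, A1 = 0, A2 = 1/3, so x_p = 2/27 + t^2/3.
General solution: x = 2/27 + t^2/3 + C1*cos(3*t)*exp(3*t) + C2*exp(3*t)*sin(3*t).
Apply the initial conditions: x(0) = 2/27 + C1 = 4 and x'(0) = 3*C1 + 3*C2 = -4. Solving gives C1 = 106/27, C2 = -142/27.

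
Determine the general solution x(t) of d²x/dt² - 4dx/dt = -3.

Characteristic equation r² - 4r = 0 factors as (r - 4)r = 0, so r = 4, 0.
Hence x_h = C1*exp(4*t) + C2.
Since 0 is a characteristic root (multiplicity 1), multiply the polynomial trial by t: try x_p = A0*t. Substituting and matching coefficients of each power of t gives A0 = 3/4, so x_p = 3*t/4.

x = C2 + 3*t/4 + C1*exp(4*t)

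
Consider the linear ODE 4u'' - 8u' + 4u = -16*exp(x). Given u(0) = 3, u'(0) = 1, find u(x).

u = 3*exp(x) - 2*x*exp(x) - 2*x**2*exp(x)

Divide through by 4: u'' - 2u' + u = -4*exp(x).
Characteristic equation r² - 2r + 1 = 0 has discriminant (-2)² - 4·(1) = 0, so r = 1 is a repeated root.
Hence u_h = (C1 + C2*x)*exp(x).
Since exp(x) solves the homogeneous equation (r = 1 is a root of multiplicity 2), multiply the trial by x^2. Try u_p = A*x^2*exp(x). Substituting into the equation and dividing by exp(x) gives A = -2, so u_p = -2*x^2*exp(x).
General solution: u = C1*exp(x) - 2*x^2*exp(x) + C2*x*exp(x).
Apply the initial conditions: u(0) = C1 = 3 and u'(0) = C1 + C2 = 1. Solving gives C1 = 3, C2 = -2.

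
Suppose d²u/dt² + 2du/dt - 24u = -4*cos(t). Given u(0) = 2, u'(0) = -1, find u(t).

u = -8*sin(t)/629 + 100*cos(t)/629 + 171*exp(4*t)/170 + 309*exp(-6*t)/370

Characteristic equation r² + 2r - 24 = 0 factors as (r + 6)(r - 4) = 0, so r = -6, 4.
Hence u_h = C1*exp(-6*t) + C2*exp(4*t).
Try u_p = A*cos(t) + B*sin(t). Substituting and equating the coefficients of cos(t) and sin(t) gives A = 100/629, B = -8/629, so u_p = -8*sin(t)/629 + 100*cos(t)/629.
General solution: u = -8*sin(t)/629 + 100*cos(t)/629 + C1*exp(-6*t) + C2*exp(4*t).
Apply the initial conditions: u(0) = 100/629 + C1 + C2 = 2 and u'(0) = -8/629 - 6*C1 + 4*C2 = -1. Solving gives C1 = 309/370, C2 = 171/170.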